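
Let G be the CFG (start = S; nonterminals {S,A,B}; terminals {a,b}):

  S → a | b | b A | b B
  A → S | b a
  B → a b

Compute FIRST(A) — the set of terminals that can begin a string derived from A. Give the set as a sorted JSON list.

FIRST iteration:
pass 1:
  A via A→b a: +{b}
  B via B→a b: +{a}
  S via S→a: +{a}
  S via S→b: +{b}
  FIRST(S)={a,b}  FIRST(A)={b}  FIRST(B)={a}
pass 2:
  A via A→S: +{a}
  FIRST(S)={a,b}  FIRST(A)={a,b}  FIRST(B)={a}
pass 3: done
  FIRST(S)={a,b}  FIRST(A)={a,b}  FIRST(B)={a}

FIRST(A) = ["a", "b"]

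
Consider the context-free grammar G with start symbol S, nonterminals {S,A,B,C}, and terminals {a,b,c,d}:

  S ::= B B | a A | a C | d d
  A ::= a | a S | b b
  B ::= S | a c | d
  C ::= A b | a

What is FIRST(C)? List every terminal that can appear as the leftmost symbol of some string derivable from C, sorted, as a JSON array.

FIRST iteration:
pass 1:
  A via A→a: +{a}
  A via A→b b: +{b}
  B via B→a c: +{a}
  B via B→d: +{d}
  C via C→A b: +{a,b}
  S via S→B B: +{a,d}
  FIRST[S]={a,d}  FIRST[A]={a,b}  FIRST[B]={a,d}  FIRST[C]={a,b}
pass 2: — fixpoint
  FIRST[S]={a,d}  FIRST[A]={a,b}  FIRST[B]={a,d}  FIRST[C]={a,b}

FIRST(C) = ["a", "b"]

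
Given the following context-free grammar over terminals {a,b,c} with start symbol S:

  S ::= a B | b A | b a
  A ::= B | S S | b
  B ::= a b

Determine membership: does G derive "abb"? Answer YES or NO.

CNF form of G:
  S -> T0 B | T1 A | T1 T0
  A -> S S | T0 T1 | b
  B -> T0 T1
  T0 -> a
  T1 -> b

CYK table (by increasing span):
  T[0,0] 'a' = {T0}  orig:{}
  T[1,1] 'b' = {A,T1}  orig:{A}
  T[2,2] 'b' = {A,T1}  orig:{A}
  T[0,1] 'ab' = {A,B}
  T[1,2] 'bb' = {S}
  T[0,2] 'abb' = ∅

S ∉ T[0,2] ⇒ NO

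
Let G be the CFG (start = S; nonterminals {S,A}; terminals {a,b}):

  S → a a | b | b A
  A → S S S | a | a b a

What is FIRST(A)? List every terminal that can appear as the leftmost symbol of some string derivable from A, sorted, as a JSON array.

FIRST iteration:
iter 1:
  A via A→a: +{a}
  S via S→a a: +{a}
  S via S→b: +{b}
  FIRST(S)={a,b}  FIRST(A)={a}
iter 2:
  A via A→S S S: +{b}
  FIRST(S)={a,b}  FIRST(A)={a,b}
iter 3: (stable)
  FIRST(S)={a,b}  FIRST(A)={a,b}

FIRST(A) = ["a", "b"]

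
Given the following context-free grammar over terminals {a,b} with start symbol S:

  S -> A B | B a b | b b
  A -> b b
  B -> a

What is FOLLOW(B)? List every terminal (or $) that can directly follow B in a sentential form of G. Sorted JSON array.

FIRST sets, iterate to fixpoint:
round 1:
  A via A→b b: +{b}
  B via B→a: +{a}
  S via S→A B: +{b}
  S via S→B a b: +{a}
  FIRST[S]={a,b}  FIRST[A]={b}  FIRST[B]={a}
round 2: (stable)
  FIRST[S]={a,b}  FIRST[A]={b}  FIRST[B]={a}

FOLLOW iteration:
FOLLOW(S) := {$}
round 1:
  S→A B: FOLLOW(A) ⊇ FIRST(B) = {a}; new: +{a}
  S→A B: FOLLOW(B) ⊇ FOLLOW(S) ⊇ {$}; new: +{$}
  S→B a b: FOLLOW(B) ⊇ FIRST(a) = {a}; new: +{a}
  FOLLOW[S]={$}  FOLLOW[A]={a}  FOLLOW[B]={$,a}
round 2: (stable)
  FOLLOW[S]={$}  FOLLOW[A]={a}  FOLLOW[B]={$,a}

FOLLOW(B) = ["$", "a"]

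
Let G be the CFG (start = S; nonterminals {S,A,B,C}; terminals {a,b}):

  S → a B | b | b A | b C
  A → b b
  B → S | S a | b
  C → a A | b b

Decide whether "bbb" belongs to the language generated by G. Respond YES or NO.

Convert to CNF:
  S -> T0 A | T0 C | T1 B | b
  A -> T0 T0
  B -> S T1 | T0 A | T0 C | T1 B | b
  C -> T0 T0 | T1 A
  T0 -> b
  T1 -> a

CYK table (by increasing span):
  T[0,0] 'b' = {B,S,T0}  orig:{B,S}
  T[1,1] 'b' = {B,S,T0}  orig:{B,S}
  T[2,2] 'b' = {B,S,T0}  orig:{B,S}
  T[0,1] 'bb' = {A,C}
  T[1,2] 'bb' = {A,C}
  T[0,2] 'bbb' = {B,S}

S ∈ T[0,2] ⇒ YES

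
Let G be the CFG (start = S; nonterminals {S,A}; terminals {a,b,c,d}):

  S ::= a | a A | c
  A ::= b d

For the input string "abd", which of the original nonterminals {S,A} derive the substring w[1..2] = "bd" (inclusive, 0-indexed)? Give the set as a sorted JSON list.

Convert to CNF:
  S -> T2 A | a | c
  A -> T0 T1
  T0 -> b
  T1 -> d
  T2 -> a

Fill CYK table bottom-up — only the sub-triangle for w[1..2]:
  [1..1]={T0}  "b"  orig:{}
  [2..2]={T1}  "d"  orig:{}
  [1..2]={A}  "bd"

Original NTs in T[1,2] deriving "bd": ["A"]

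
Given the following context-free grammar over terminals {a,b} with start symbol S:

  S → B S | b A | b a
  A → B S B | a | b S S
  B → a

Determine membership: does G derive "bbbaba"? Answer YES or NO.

CNF form of G:
  S -> B S | T0 A | T0 T1
  A -> B X2 | T0 X3 | a
  B -> a
  T0 -> b
  T1 -> a
  X2 -> S B
  X3 -> S S

CYK table (by increasing span):
  T[0,0] 'b' = {T0}  orig:{}
  T[1,1] 'b' = {T0}  orig:{}
  T[2,2] 'b' = {T0}  orig:{}
  T[3,3] 'a' = {A,B,T1}  orig:{A,B}
  T[4,4] 'b' = {T0}  orig:{}
  T[5,5] 'a' = {A,B,T1}  orig:{A,B}
  T[0,1] 'bb' = ∅
  T[1,2] 'bb' = ∅
  T[2,3] 'ba' = {S}
  T[3,4] 'ab' = ∅
  T[4,5] 'ba' = {S}
  T[0,2] 'bbb' = ∅
  T[1,3] 'bba' = ∅
  T[2,4] 'bab' = ∅
  T[3,5] 'aba' = {S}
  T[0,3] 'bbba' = ∅
  T[1,4] 'bbab' = ∅
  T[2,5] 'baba' = {X3}  orig:{}
  T[0,4] 'bbbab' = ∅
  T[1,5] 'bbaba' = {A}
  T[0,5] 'bbbaba' = {S}

S ∈ T[0,5] ⇒ YES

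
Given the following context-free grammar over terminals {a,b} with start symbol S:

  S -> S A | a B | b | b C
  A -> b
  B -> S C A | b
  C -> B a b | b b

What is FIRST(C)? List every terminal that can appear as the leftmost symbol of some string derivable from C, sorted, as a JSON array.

FIRST sets, iterate to fixpoint:
round 1:
  A via A→b: +{b}
  B via B→b: +{b}
  C via C→B a b: +{b}
  S via S→a B: +{a}
  S via S→b: +{b}
  FIRST[S]={a,b}  FIRST[A]={b}  FIRST[B]={b}  FIRST[C]={b}
round 2:
  B via B→S C A: +{a}
  C via C→B a b: +{a}
  FIRST[S]={a,b}  FIRST[A]={b}  FIRST[B]={a,b}  FIRST[C]={a,b}
round 3: done
  FIRST[S]={a,b}  FIRST[A]={b}  FIRST[B]={a,b}  FIRST[C]={a,b}

FIRST(C) = ["a", "b"]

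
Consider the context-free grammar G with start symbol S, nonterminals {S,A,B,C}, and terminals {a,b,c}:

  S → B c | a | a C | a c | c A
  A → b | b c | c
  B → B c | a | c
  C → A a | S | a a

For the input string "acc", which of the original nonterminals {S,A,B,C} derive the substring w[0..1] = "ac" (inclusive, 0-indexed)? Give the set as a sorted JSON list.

Convert to CNF:
  S -> B T1 | T1 A | T2 C | T2 T1 | a
  A -> T0 T1 | b | c
  B -> B T1 | a | c
  C -> A T2 | B T1 | T1 A | T2 C | T2 T1 | T2 T2 | a
  T0 -> b
  T1 -> c
  T2 -> a

CYK fill, restricted to cells inside w[0..1]:
  [0..0]={B,C,S,T2}  "a"  orig:{B,C,S}
  [1..1]={A,B,T1}  "c"  orig:{A,B}
  [0..1]={B,C,S}  "ac"

Original NTs in T[0,1] deriving "ac": ["B", "C", "S"]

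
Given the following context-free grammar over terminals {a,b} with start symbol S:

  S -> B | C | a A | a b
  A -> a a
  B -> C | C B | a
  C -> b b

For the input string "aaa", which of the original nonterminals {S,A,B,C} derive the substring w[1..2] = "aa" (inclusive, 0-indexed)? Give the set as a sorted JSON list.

CNF form of G:
  S -> C B | T0 A | T0 T1 | T1 T1 | a
  A -> T0 T0
  B -> C B | T1 T1 | a
  C -> T1 T1
  T0 -> a
  T1 -> b

Fill CYK table bottom-up — only the sub-triangle for w[1..2]:
  cell(1,1) a: {B,S,T0}  orig:{B,S}
  cell(2,2) a: {B,S,T0}  orig:{B,S}
  cell(1,2) aa: {A}

Original NTs in T[1,2] deriving "aa": ["A"]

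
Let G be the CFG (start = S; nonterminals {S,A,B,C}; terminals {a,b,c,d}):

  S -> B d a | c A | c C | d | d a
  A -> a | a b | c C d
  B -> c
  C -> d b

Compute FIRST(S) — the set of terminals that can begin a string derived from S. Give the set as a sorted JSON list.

Compute FIRST by fixpoint:
iter 1:
  A via A→a: +{a}
  A via A→c C d: +{c}
  B via B→c: +{c}
  C via C→d b: +{d}
  S via S→B d a: +{c}
  S via S→d: +{d}
  S: {c,d}  A: {a,c}  B: {c}  C: {d}
iter 2: — fixpoint
  S: {c,d}  A: {a,c}  B: {c}  C: {d}

FIRST(S) = ["c", "d"]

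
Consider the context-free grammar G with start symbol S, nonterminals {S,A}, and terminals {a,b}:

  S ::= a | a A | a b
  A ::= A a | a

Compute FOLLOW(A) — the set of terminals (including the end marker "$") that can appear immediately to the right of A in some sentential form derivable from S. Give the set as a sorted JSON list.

Compute FIRST by fixpoint:
pass 1:
  A via A→a: +{a}
  S via S→a: +{a}
  S: {a}  A: {a}
pass 2: done
  S: {a}  A: {a}

Compute FOLLOW by fixpoint:
initialize: $ ∈ FOLLOW(S)
round 1:
  A→A a: FOLLOW(A) ⊇ FIRST(a) = {a}; new: +{a}
  S→a A: FOLLOW(A) ⊇ FOLLOW(S) ⊇ {$}; new: +{$}
  FOLLOW(S)={$}  FOLLOW(A)={$,a}
round 2: (no change)
  FOLLOW(S)={$}  FOLLOW(A)={$,a}

FOLLOW(A) = ["$", "a"]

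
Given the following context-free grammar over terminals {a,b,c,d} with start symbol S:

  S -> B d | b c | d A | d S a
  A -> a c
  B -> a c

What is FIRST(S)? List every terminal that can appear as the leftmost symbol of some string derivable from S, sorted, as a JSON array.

Compute FIRST by fixpoint:
iter 1:
  A via A→a c: +{a}
  B via B→a c: +{a}
  S via S→B d: +{a}
  S via S→b c: +{b}
  S via S→d A: +{d}
  FIRST[S]={a,b,d}  FIRST[A]={a}  FIRST[B]={a}
iter 2: (stable)
  FIRST[S]={a,b,d}  FIRST[A]={a}  FIRST[B]={a}

FIRST(S) = ["a", "b", "d"]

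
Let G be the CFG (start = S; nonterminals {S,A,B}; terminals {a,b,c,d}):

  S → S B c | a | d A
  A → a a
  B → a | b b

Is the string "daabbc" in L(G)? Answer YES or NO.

Convert to CNF:
  S -> S X4 | T3 A | a
  A -> T0 T0
  B -> T1 T1 | a
  T0 -> a
  T1 -> b
  T2 -> c
  T3 -> d
  X4 -> B T2

CYK table (by increasing span):
  cell(0,0) d: {T3}  orig:{}
  cell(1,1) a: {B,S,T0}  orig:{B,S}
  cell(2,2) a: {B,S,T0}  orig:{B,S}
  cell(3,3) b: {T1}  orig:{}
  cell(4,4) b: {T1}  orig:{}
  cell(5,5) c: {T2}  orig:{}
  cell(0,1) da: ∅
  cell(1,2) aa: {A}
  cell(2,3) ab: ∅
  cell(3,4) bb: {B}
  cell(4,5) bc: ∅
  cell(0,2) daa: {S}
  cell(1,3) aab: ∅
  cell(2,4) abb: ∅
  cell(3,5) bbc: {X4}  orig:{}
  cell(0,3) daab: ∅
  cell(1,4) aabb: ∅
  cell(2,5) abbc: {S}
  cell(0,4) daabb: ∅
  cell(1,5) aabbc: ∅
  cell(0,5) daabbc: {S}

S ∈ T[0,5] ⇒ YES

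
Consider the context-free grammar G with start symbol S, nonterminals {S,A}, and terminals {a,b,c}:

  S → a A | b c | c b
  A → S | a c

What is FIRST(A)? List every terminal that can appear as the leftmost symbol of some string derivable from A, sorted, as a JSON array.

FIRST sets, iterate to fixpoint:
pass 1:
  A via A→a c: +{a}
  S via S→a A: +{a}
  S via S→b c: +{b}
  S via S→c b: +{c}
  FIRST[S]={a,b,c}  FIRST[A]={a}
pass 2:
  A via A→S: +{b,c}
  FIRST[S]={a,b,c}  FIRST[A]={a,b,c}
pass 3: — fixpoint
  FIRST[S]={a,b,c}  FIRST[A]={a,b,c}

FIRST(A) = ["a", "b", "c"]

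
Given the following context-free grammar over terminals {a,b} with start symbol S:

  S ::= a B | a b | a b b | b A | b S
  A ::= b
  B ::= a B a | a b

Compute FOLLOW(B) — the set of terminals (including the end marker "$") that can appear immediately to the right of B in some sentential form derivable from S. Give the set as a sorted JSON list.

Compute FIRST by fixpoint:
iter 1:
  A via A→b: +{b}
  B via B→a B a: +{a}
  S via S→a B: +{a}
  S via S→b A: +{b}
  FIRST[S]={a,b}  FIRST[A]={b}  FIRST[B]={a}
iter 2: (no change)
  FIRST[S]={a,b}  FIRST[A]={b}  FIRST[B]={a}

FOLLOW iteration:
seed FOLLOW(S) with $
[1]
  B→a B a: FOLLOW(B) ⊇ FIRST(a) = {a}; new: +{a}
  S→a B: FOLLOW(B) ⊇ FOLLOW(S) ⊇ {$}; new: +{$}
  S→b A: FOLLOW(A) ⊇ FOLLOW(S) ⊇ {$}; new: +{$}
  FOLLOW[S]={$}  FOLLOW[A]={$}  FOLLOW[B]={$,a}
[2] — fixpoint
  FOLLOW[S]={$}  FOLLOW[A]={$}  FOLLOW[B]={$,a}

FOLLOW(B) = ["$", "a"]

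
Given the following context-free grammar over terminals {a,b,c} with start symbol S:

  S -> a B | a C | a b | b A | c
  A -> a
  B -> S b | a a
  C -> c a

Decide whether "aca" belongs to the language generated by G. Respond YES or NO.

Convert to CNF:
  S -> T0 A | T1 B | T1 C | T1 T0 | c
  A -> a
  B -> S T0 | T1 T1
  C -> T2 T1
  T0 -> b
  T1 -> a
  T2 -> c

CYK table (by increasing span):
  cell(0,0) a: {A,T1}  orig:{A}
  cell(1,1) c: {S,T2}  orig:{S}
  cell(2,2) a: {A,T1}  orig:{A}
  cell(0,1) ac: ∅
  cell(1,2) ca: {C}
  cell(0,2) aca: {S}

S ∈ T[0,2] ⇒ YES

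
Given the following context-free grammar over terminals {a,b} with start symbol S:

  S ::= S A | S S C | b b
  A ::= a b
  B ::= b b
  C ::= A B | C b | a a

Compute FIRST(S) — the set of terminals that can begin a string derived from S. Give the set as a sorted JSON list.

Compute FIRST by fixpoint:
iter 1:
  A via A→a b: +{a}
  B via B→b b: +{b}
  C via C→A B: +{a}
  S via S→b b: +{b}
  S: {b}  A: {a}  B: {b}  C: {a}
iter 2: — fixpoint
  S: {b}  A: {a}  B: {b}  C: {a}

FIRST(S) = ["b"]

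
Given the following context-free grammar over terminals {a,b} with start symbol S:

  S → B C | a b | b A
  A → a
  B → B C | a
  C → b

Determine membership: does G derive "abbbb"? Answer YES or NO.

Convert to CNF:
  S -> B C | T0 T1 | T1 A
  A -> a
  B -> B C | a
  C -> b
  T0 -> a
  T1 -> b

Fill CYK table bottom-up:
  [0..0]={A,B,T0}  "a"  orig:{A,B}
  [1..1]={C,T1}  "b"  orig:{C}
  [2..2]={C,T1}  "b"  orig:{C}
  [3..3]={C,T1}  "b"  orig:{C}
  [4..4]={C,T1}  "b"  orig:{C}
  [0..1]={B,S}  "ab"
  [1..2]=∅  "bb"
  [2..3]=∅  "bb"
  [3..4]=∅  "bb"
  [0..2]={B,S}  "abb"
  [1..3]=∅  "bbb"
  [2..4]=∅  "bbb"
  [0..3]={B,S}  "abbb"
  [1..4]=∅  "bbbb"
  [0..4]={B,S}  "abbbb"

S ∈ T[0,4] ⇒ YES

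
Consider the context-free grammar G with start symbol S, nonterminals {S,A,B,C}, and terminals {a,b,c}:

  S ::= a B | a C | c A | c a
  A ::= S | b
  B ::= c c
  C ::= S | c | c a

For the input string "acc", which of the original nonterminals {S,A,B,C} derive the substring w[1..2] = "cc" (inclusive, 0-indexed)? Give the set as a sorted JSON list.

CNF form of G:
  S -> T0 B | T0 C | T1 A | T1 T0
  A -> T0 B | T0 C | T1 A | T1 T0 | b
  B -> T1 T1
  C -> T0 B | T0 C | T1 A | T1 T0 | c
  T0 -> a
  T1 -> c

CYK table (by increasing span), restricted to cells inside w[1..2]:
  cell(1,1) c: {C,T1}  orig:{C}
  cell(2,2) c: {C,T1}  orig:{C}
  cell(1,2) cc: {B}

Original NTs in T[1,2] deriving "cc": ["B"]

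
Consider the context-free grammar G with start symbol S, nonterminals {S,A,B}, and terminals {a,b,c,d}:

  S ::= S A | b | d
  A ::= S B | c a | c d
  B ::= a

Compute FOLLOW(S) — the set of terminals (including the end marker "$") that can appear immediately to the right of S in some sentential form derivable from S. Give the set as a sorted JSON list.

Compute FIRST by fixpoint:
[1]
  A via A→c a: +{c}
  B via B→a: +{a}
  S via S→b: +{b}
  S via S→d: +{d}
  FIRST[S]={b,d}  FIRST[A]={c}  FIRST[B]={a}
[2]
  A via A→S B: +{b,d}
  FIRST[S]={b,d}  FIRST[A]={b,c,d}  FIRST[B]={a}
[3] (stable)
  FIRST[S]={b,d}  FIRST[A]={b,c,d}  FIRST[B]={a}

FOLLOW sets:
FOLLOW(S) := {$}
[1]
  A→S B: FOLLOW(S) ⊇ FIRST(B) = {a}; new: +{a}
  S→S A: FOLLOW(S) ⊇ FIRST(A) = {b,c,d}; new: +{b,c,d}
  S→S A: FOLLOW(A) ⊇ FOLLOW(S) ⊇ {$,a,b,c,d}; new: +{$,a,b,c,d}
  S: {$,a,b,c,d}  A: {$,a,b,c,d}  B: {}
[2]
  A→S B: FOLLOW(B) ⊇ FOLLOW(A) ⊇ {$,a,b,c,d}; new: +{$,a,b,c,d}
  S: {$,a,b,c,d}  A: {$,a,b,c,d}  B: {$,a,b,c,d}
[3] (no change)
  S: {$,a,b,c,d}  A: {$,a,b,c,d}  B: {$,a,b,c,d}

FOLLOW(S) = ["$", "a", "b", "c", "d"]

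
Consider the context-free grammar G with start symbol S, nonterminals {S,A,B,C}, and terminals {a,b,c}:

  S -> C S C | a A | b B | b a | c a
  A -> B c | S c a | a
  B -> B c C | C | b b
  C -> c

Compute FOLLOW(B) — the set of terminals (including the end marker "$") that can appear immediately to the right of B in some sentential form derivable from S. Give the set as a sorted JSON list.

Compute FIRST by fixpoint:
pass 1:
  A via A→a: +{a}
  B via B→b b: +{b}
  C via C→c: +{c}
  S via S→C S C: +{c}
  S via S→a A: +{a}
  S via S→b B: +{b}
  S: {a,b,c}  A: {a}  B: {b}  C: {c}
pass 2:
  A via A→B c: +{b}
  A via A→S c a: +{c}
  B via B→C: +{c}
  S: {a,b,c}  A: {a,b,c}  B: {b,c}  C: {c}
pass 3: (no change)
  S: {a,b,c}  A: {a,b,c}  B: {b,c}  C: {c}

Compute FOLLOW by fixpoint:
seed FOLLOW(S) with $
iter 1:
  A→B c: FOLLOW(B) ⊇ FIRST(c) = {c}; new: +{c}
  A→S c a: FOLLOW(S) ⊇ FIRST(c) = {c}; new: +{c}
  B→B c C: FOLLOW(C) ⊇ FOLLOW(B) ⊇ {c}; new: +{c}
  S→C S C: FOLLOW(C) ⊇ FIRST(S) = {a,b,c}; new: +{a,b}
  S→C S C: FOLLOW(C) ⊇ FOLLOW(S) ⊇ {$,c}; new: +{$}
  S→a A: FOLLOW(A) ⊇ FOLLOW(S) ⊇ {$,c}; new: +{$,c}
  S→b B: FOLLOW(B) ⊇ FOLLOW(S) ⊇ {$,c}; new: +{$}
  FOLLOW(S)={$,c}  FOLLOW(A)={$,c}  FOLLOW(B)={$,c}  FOLLOW(C)={$,a,b,c}
iter 2: — fixpoint
  FOLLOW(S)={$,c}  FOLLOW(A)={$,c}  FOLLOW(B)={$,c}  FOLLOW(C)={$,a,b,c}

FOLLOW(B) = ["$", "c"]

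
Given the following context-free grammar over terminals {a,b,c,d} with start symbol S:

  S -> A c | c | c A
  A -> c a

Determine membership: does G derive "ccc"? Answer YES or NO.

CNF form of G:
  S -> A T0 | T0 A | c
  A -> T0 T1
  T0 -> c
  T1 -> a

Fill CYK table bottom-up:
  T[0,0] 'c' = {S,T0}  orig:{S}
  T[1,1] 'c' = {S,T0}  orig:{S}
  T[2,2] 'c' = {S,T0}  orig:{S}
  T[0,1] 'cc' = ∅
  T[1,2] 'cc' = ∅
  T[0,2] 'ccc' = ∅

S ∉ T[0,2] ⇒ NO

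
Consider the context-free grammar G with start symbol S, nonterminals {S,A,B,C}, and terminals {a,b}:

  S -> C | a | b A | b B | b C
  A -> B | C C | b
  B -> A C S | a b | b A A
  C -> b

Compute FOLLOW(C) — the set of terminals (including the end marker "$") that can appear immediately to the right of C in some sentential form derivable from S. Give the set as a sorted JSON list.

Compute FIRST by fixpoint:
round 1:
  A via A→b: +{b}
  B via B→A C S: +{b}
  B via B→a b: +{a}
  C via C→b: +{b}
  S via S→C: +{b}
  S via S→a: +{a}
  FIRST[S]={a,b}  FIRST[A]={b}  FIRST[B]={a,b}  FIRST[C]={b}
round 2:
  A via A→B: +{a}
  FIRST[S]={a,b}  FIRST[A]={a,b}  FIRST[B]={a,b}  FIRST[C]={b}
round 3: (no change)
  FIRST[S]={a,b}  FIRST[A]={a,b}  FIRST[B]={a,b}  FIRST[C]={b}

Compute FOLLOW by fixpoint:
FOLLOW(S) := {$}
[1]
  A→C C: FOLLOW(C) ⊇ FIRST(C) = {b}; new: +{b}
  B→A C S: FOLLOW(A) ⊇ FIRST(C) = {b}; new: +{b}
  B→A C S: FOLLOW(C) ⊇ FIRST(S) = {a,b}; new: +{a}
  B→b A A: FOLLOW(A) ⊇ FIRST(A) = {a,b}; new: +{a}
  S→C: FOLLOW(C) ⊇ FOLLOW(S) ⊇ {$}; new: +{$}
  S→b A: FOLLOW(A) ⊇ FOLLOW(S) ⊇ {$}; new: +{$}
  S→b B: FOLLOW(B) ⊇ FOLLOW(S) ⊇ {$}; new: +{$}
  FOLLOW[S]={$}  FOLLOW[A]={$,a,b}  FOLLOW[B]={$}  FOLLOW[C]={$,a,b}
[2]
  A→B: FOLLOW(B) ⊇ FOLLOW(A) ⊇ {$,a,b}; new: +{a,b}
  B→A C S: FOLLOW(S) ⊇ FOLLOW(B) ⊇ {$,a,b}; new: +{a,b}
  FOLLOW[S]={$,a,b}  FOLLOW[A]={$,a,b}  FOLLOW[B]={$,a,b}  FOLLOW[C]={$,a,b}
[3] (stable)
  FOLLOW[S]={$,a,b}  FOLLOW[A]={$,a,b}  FOLLOW[B]={$,a,b}  FOLLOW[C]={$,a,b}

FOLLOW(C) = ["$", "a", "b"]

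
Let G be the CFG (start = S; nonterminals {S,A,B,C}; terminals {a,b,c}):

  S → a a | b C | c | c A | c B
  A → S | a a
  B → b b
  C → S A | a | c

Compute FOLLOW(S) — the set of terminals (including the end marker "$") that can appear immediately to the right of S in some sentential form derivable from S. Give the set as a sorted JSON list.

FIRST sets, iterate to fixpoint:
iter 1:
  A via A→a a: +{a}
  B via B→b b: +{b}
  C via C→a: +{a}
  C via C→c: +{c}
  S via S→a a: +{a}
  S via S→b C: +{b}
  S via S→c: +{c}
  S: {a,b,c}  A: {a}  B: {b}  C: {a,c}
iter 2:
  A via A→S: +{b,c}
  C via C→S A: +{b}
  S: {a,b,c}  A: {a,b,c}  B: {b}  C: {a,b,c}
iter 3: (stable)
  S: {a,b,c}  A: {a,b,c}  B: {b}  C: {a,b,c}

Compute FOLLOW by fixpoint:
initialize: $ ∈ FOLLOW(S)
pass 1:
  C→S A: FOLLOW(S) ⊇ FIRST(A) = {a,b,c}; new: +{a,b,c}
  S→b C: FOLLOW(C) ⊇ FOLLOW(S) ⊇ {$,a,b,c}; new: +{$,a,b,c}
  S→c A: FOLLOW(A) ⊇ FOLLOW(S) ⊇ {$,a,b,c}; new: +{$,a,b,c}
  S→c B: FOLLOW(B) ⊇ FOLLOW(S) ⊇ {$,a,b,c}; new: +{$,a,b,c}
  FOLLOW(S)={$,a,b,c}  FOLLOW(A)={$,a,b,c}  FOLLOW(B)={$,a,b,c}  FOLLOW(C)={$,a,b,c}
pass 2: (stable)
  FOLLOW(S)={$,a,b,c}  FOLLOW(A)={$,a,b,c}  FOLLOW(B)={$,a,b,c}  FOLLOW(C)={$,a,b,c}

FOLLOW(S) = ["$", "a", "b", "c"]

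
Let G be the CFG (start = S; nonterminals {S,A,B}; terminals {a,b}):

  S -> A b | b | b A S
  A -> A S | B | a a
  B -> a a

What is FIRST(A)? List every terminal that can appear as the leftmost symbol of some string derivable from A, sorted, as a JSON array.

FIRST sets, iterate to fixpoint:
iter 1:
  A via A→a a: +{a}
  B via B→a a: +{a}
  S via S→A b: +{a}
  S via S→b: +{b}
  FIRST(S)={a,b}  FIRST(A)={a}  FIRST(B)={a}
iter 2: (stable)
  FIRST(S)={a,b}  FIRST(A)={a}  FIRST(B)={a}

FIRST(A) = ["a"]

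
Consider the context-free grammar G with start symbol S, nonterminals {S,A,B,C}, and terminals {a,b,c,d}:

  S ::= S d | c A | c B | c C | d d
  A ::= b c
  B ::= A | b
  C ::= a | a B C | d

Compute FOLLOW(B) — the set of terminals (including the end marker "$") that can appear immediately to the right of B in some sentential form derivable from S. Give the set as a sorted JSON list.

Compute FIRST by fixpoint:
iter 1:
  A via A→b c: +{b}
  B via B→A: +{b}
  C via C→a: +{a}
  C via C→d: +{d}
  S via S→c A: +{c}
  S via S→d d: +{d}
  FIRST(S)={c,d}  FIRST(A)={b}  FIRST(B)={b}  FIRST(C)={a,d}
iter 2: (no change)
  FIRST(S)={c,d}  FIRST(A)={b}  FIRST(B)={b}  FIRST(C)={a,d}

Compute FOLLOW by fixpoint:
seed FOLLOW(S) with $
iter 1:
  C→a B C: FOLLOW(B) ⊇ FIRST(C) = {a,d}; new: +{a,d}
  S→S d: FOLLOW(S) ⊇ FIRST(d) = {d}; new: +{d}
  S→c A: FOLLOW(A) ⊇ FOLLOW(S) ⊇ {$,d}; new: +{$,d}
  S→c B: FOLLOW(B) ⊇ FOLLOW(S) ⊇ {$,d}; new: +{$}
  S→c C: FOLLOW(C) ⊇ FOLLOW(S) ⊇ {$,d}; new: +{$,d}
  FOLLOW(S)={$,d}  FOLLOW(A)={$,d}  FOLLOW(B)={$,a,d}  FOLLOW(C)={$,d}
iter 2:
  B→A: FOLLOW(A) ⊇ FOLLOW(B) ⊇ {$,a,d}; new: +{a}
  FOLLOW(S)={$,d}  FOLLOW(A)={$,a,d}  FOLLOW(B)={$,a,d}  FOLLOW(C)={$,d}
iter 3: — fixpoint
  FOLLOW(S)={$,d}  FOLLOW(A)={$,a,d}  FOLLOW(B)={$,a,d}  FOLLOW(C)={$,d}

FOLLOW(B) = ["$", "a", "d"]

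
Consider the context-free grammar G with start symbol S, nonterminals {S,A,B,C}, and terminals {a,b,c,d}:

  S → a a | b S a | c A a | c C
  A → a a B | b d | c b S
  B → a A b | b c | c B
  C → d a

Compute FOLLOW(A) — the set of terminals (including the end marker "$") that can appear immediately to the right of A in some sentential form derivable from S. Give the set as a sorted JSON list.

FIRST sets, iterate to fixpoint:
[1]
  A via A→a a B: +{a}
  A via A→b d: +{b}
  A via A→c b S: +{c}
  B via B→a A b: +{a}
  B via B→b c: +{b}
  B via B→c B: +{c}
  C via C→d a: +{d}
  S via S→a a: +{a}
  S via S→b S a: +{b}
  S via S→c A a: +{c}
  S: {a,b,c}  A: {a,b,c}  B: {a,b,c}  C: {d}
[2] done
  S: {a,b,c}  A: {a,b,c}  B: {a,b,c}  C: {d}

FOLLOW iteration:
FOLLOW(S) := {$}
[1]
  B→a A b: FOLLOW(A) ⊇ FIRST(b) = {b}; new: +{b}
  S→b S a: FOLLOW(S) ⊇ FIRST(a) = {a}; new: +{a}
  S→c A a: FOLLOW(A) ⊇ FIRST(a) = {a}; new: +{a}
  S→c C: FOLLOW(C) ⊇ FOLLOW(S) ⊇ {$,a}; new: +{$,a}
  FOLLOW[S]={$,a}  FOLLOW[A]={a,b}  FOLLOW[B]={}  FOLLOW[C]={$,a}
[2]
  A→a a B: FOLLOW(B) ⊇ FOLLOW(A) ⊇ {a,b}; new: +{a,b}
  A→c b S: FOLLOW(S) ⊇ FOLLOW(A) ⊇ {a,b}; new: +{b}
  S→c C: FOLLOW(C) ⊇ FOLLOW(S) ⊇ {$,a,b}; new: +{b}
  FOLLOW[S]={$,a,b}  FOLLOW[A]={a,b}  FOLLOW[B]={a,b}  FOLLOW[C]={$,a,b}
[3] (no change)
  FOLLOW[S]={$,a,b}  FOLLOW[A]={a,b}  FOLLOW[B]={a,b}  FOLLOW[C]={$,a,b}

FOLLOW(A) = ["a", "b"]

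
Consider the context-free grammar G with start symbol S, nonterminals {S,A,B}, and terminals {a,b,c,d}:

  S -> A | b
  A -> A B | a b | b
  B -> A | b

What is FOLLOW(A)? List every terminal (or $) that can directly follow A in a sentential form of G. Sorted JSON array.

FIRST sets, iterate to fixpoint:
[1]
  A via A→a b: +{a}
  A via A→b: +{b}
  B via B→A: +{a,b}
  S via S→A: +{a,b}
  S: {a,b}  A: {a,b}  B: {a,b}
[2] done
  S: {a,b}  A: {a,b}  B: {a,b}

FOLLOW iteration:
seed FOLLOW(S) with $
round 1:
  A→A B: FOLLOW(A) ⊇ FIRST(B) = {a,b}; new: +{a,b}
  A→A B: FOLLOW(B) ⊇ FOLLOW(A) ⊇ {a,b}; new: +{a,b}
  S→A: FOLLOW(A) ⊇ FOLLOW(S) ⊇ {$}; new: +{$}
  S: {$}  A: {$,a,b}  B: {a,b}
round 2:
  A→A B: FOLLOW(B) ⊇ FOLLOW(A) ⊇ {$,a,b}; new: +{$}
  S: {$}  A: {$,a,b}  B: {$,a,b}
round 3: (stable)
  S: {$}  A: {$,a,b}  B: {$,a,b}

FOLLOW(A) = ["$", "a", "b"]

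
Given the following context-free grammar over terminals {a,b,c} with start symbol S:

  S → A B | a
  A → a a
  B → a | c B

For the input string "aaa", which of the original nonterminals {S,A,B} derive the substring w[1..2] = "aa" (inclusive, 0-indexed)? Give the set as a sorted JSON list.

Convert to CNF:
  S -> A B | a
  A -> T0 T0
  B -> T1 B | a
  T0 -> a
  T1 -> c

CYK table (by increasing span) — only the sub-triangle for w[1..2]:
  [1..1]={B,S,T0}  "a"  orig:{B,S}
  [2..2]={B,S,T0}  "a"  orig:{B,S}
  [1..2]={A}  "aa"

Original NTs in T[1,2] deriving "aa": ["A"]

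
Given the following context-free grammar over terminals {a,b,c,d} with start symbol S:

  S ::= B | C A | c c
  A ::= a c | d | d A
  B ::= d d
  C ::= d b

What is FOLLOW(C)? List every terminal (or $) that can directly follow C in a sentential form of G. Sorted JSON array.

FIRST sets, iterate to fixpoint:
[1]
  A via A→a c: +{a}
  A via A→d: +{d}
  B via B→d d: +{d}
  C via C→d b: +{d}
  S via S→B: +{d}
  S via S→c c: +{c}
  S: {c,d}  A: {a,d}  B: {d}  C: {d}
[2] (no change)
  S: {c,d}  A: {a,d}  B: {d}  C: {d}

FOLLOW iteration:
initialize: $ ∈ FOLLOW(S)
[1]
  S→B: FOLLOW(B) ⊇ FOLLOW(S) ⊇ {$}; new: +{$}
  S→C A: FOLLOW(C) ⊇ FIRST(A) = {a,d}; new: +{a,d}
  S→C A: FOLLOW(A) ⊇ FOLLOW(S) ⊇ {$}; new: +{$}
  S: {$}  A: {$}  B: {$}  C: {a,d}
[2] — fixpoint
  S: {$}  A: {$}  B: {$}  C: {a,d}

FOLLOW(C) = ["a", "d"]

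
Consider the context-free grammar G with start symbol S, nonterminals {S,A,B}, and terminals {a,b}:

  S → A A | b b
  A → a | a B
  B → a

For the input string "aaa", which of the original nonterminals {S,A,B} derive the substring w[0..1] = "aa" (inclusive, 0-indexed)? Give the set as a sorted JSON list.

CNF form of G:
  S -> A A | T1 T1
  A -> T0 B | a
  B -> a
  T0 -> a
  T1 -> b

CYK table (by increasing span) (cells [i..j] with 0 ≤ i ≤ j ≤ 1 only):
  [0..0]={A,B,T0}  "a"  orig:{A,B}
  [1..1]={A,B,T0}  "a"  orig:{A,B}
  [0..1]={A,S}  "aa"

Original NTs in T[0,1] deriving "aa": ["A", "S"]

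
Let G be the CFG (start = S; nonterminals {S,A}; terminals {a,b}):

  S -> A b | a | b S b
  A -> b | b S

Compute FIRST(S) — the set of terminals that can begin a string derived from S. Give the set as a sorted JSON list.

FIRST iteration:
iter 1:
  A via A→b: +{b}
  S via S→A b: +{b}
  S via S→a: +{a}
  FIRST[S]={a,b}  FIRST[A]={b}
iter 2: — fixpoint
  FIRST[S]={a,b}  FIRST[A]={b}

FIRST(S) = ["a", "b"]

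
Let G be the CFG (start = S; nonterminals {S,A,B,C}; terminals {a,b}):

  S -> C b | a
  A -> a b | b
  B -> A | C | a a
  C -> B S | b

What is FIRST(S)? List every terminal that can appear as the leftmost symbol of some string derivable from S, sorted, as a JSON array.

FIRST iteration:
[1]
  A via A→a b: +{a}
  A via A→b: +{b}
  B via B→A: +{a,b}
  C via C→B S: +{a,b}
  S via S→C b: +{a,b}
  FIRST[S]={a,b}  FIRST[A]={a,b}  FIRST[B]={a,b}  FIRST[C]={a,b}
[2] (stable)
  FIRST[S]={a,b}  FIRST[A]={a,b}  FIRST[B]={a,b}  FIRST[C]={a,b}

FIRST(S) = ["a", "b"]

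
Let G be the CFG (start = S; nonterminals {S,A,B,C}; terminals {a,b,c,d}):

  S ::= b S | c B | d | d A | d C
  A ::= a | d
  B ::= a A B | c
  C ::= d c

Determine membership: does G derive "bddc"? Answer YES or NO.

CNF form of G:
  S -> T1 A | T1 C | T2 B | T3 S | d
  A -> a | d
  B -> T0 X4 | c
  C -> T1 T2
  T0 -> a
  T1 -> d
  T2 -> c
  T3 -> b
  X4 -> A B

Fill CYK table bottom-up:
  [0..0]={T3}  "b"  orig:{}
  [1..1]={A,S,T1}  "d"  orig:{A,S}
  [2..2]={A,S,T1}  "d"  orig:{A,S}
  [3..3]={B,T2}  "c"  orig:{B}
  [0..1]={S}  "bd"
  [1..2]={S}  "dd"
  [2..3]={C,X4}  "dc"  orig:{C}
  [0..2]={S}  "bdd"
  [1..3]={S}  "ddc"
  [0..3]={S}  "bddc"

S ∈ T[0,3] ⇒ YES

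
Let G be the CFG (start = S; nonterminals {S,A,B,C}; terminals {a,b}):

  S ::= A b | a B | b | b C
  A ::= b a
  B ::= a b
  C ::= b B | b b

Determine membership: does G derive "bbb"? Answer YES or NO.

Convert to CNF:
  S -> A T0 | T0 C | T1 B | b
  A -> T0 T1
  B -> T1 T0
  C -> T0 B | T0 T0
  T0 -> b
  T1 -> a

CYK fill:
  T[0,0] 'b' = {S,T0}  orig:{S}
  T[1,1] 'b' = {S,T0}  orig:{S}
  T[2,2] 'b' = {S,T0}  orig:{S}
  T[0,1] 'bb' = {C}
  T[1,2] 'bb' = {C}
  T[0,2] 'bbb' = {S}

S ∈ T[0,2] ⇒ YES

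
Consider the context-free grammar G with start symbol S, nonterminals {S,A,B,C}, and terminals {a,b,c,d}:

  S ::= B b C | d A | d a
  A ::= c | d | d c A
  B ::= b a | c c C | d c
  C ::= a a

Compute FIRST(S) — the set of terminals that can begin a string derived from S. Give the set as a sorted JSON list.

FIRST iteration:
[1]
  A via A→c: +{c}
  A via A→d: +{d}
  B via B→b a: +{b}
  B via B→c c C: +{c}
  B via B→d c: +{d}
  C via C→a a: +{a}
  S via S→B b C: +{b,c,d}
  FIRST[S]={b,c,d}  FIRST[A]={c,d}  FIRST[B]={b,c,d}  FIRST[C]={a}
[2] (stable)
  FIRST[S]={b,c,d}  FIRST[A]={c,d}  FIRST[B]={b,c,d}  FIRST[C]={a}

FIRST(S) = ["b", "c", "d"]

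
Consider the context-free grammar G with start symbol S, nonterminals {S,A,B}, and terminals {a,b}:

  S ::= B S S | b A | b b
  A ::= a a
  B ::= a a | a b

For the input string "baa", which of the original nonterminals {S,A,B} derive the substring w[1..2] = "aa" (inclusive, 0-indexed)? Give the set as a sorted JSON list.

CNF form of G:
  S -> B X2 | T1 A | T1 T1
  A -> T0 T0
  B -> T0 T0 | T0 T1
  T0 -> a
  T1 -> b
  X2 -> S S

CYK fill — only the sub-triangle for w[1..2]:
  [1..1]={T0}  "a"  orig:{}
  [2..2]={T0}  "a"  orig:{}
  [1..2]={A,B}  "aa"

Original NTs in T[1,2] deriving "aa": ["A", "B"]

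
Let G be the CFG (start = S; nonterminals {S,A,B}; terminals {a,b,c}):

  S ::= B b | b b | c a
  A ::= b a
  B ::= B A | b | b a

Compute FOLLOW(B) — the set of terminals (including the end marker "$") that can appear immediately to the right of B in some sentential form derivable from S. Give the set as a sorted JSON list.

FIRST iteration:
iter 1:
  A via A→b a: +{b}
  B via B→b: +{b}
  S via S→B b: +{b}
  S via S→c a: +{c}
  FIRST(S)={b,c}  FIRST(A)={b}  FIRST(B)={b}
iter 2: — fixpoint
  FIRST(S)={b,c}  FIRST(A)={b}  FIRST(B)={b}

FOLLOW iteration:
initialize: $ ∈ FOLLOW(S)
[1]
  B→B A: FOLLOW(B) ⊇ FIRST(A) = {b}; new: +{b}
  B→B A: FOLLOW(A) ⊇ FOLLOW(B) ⊇ {b}; new: +{b}
  FOLLOW[S]={$}  FOLLOW[A]={b}  FOLLOW[B]={b}
[2] — fixpoint
  FOLLOW[S]={$}  FOLLOW[A]={b}  FOLLOW[B]={b}

FOLLOW(B) = ["b"]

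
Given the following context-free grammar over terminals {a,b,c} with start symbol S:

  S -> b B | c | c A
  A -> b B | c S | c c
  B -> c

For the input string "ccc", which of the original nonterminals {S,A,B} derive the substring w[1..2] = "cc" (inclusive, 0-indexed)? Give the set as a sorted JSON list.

CNF form of G:
  S -> T0 B | T1 A | c
  A -> T0 B | T1 S | T1 T1
  B -> c
  T0 -> b
  T1 -> c

Fill CYK table bottom-up — only the sub-triangle for w[1..2]:
  cell(1,1) c: {B,S,T1}  orig:{B,S}
  cell(2,2) c: {B,S,T1}  orig:{B,S}
  cell(1,2) cc: {A}

Original NTs in T[1,2] deriving "cc": ["A"]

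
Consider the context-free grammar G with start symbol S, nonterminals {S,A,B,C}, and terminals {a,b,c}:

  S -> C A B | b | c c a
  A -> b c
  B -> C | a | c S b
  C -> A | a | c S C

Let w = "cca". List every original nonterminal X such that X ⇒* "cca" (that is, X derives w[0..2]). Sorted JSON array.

Convert to CNF:
  S -> C X6 | T1 X7 | b
  A -> T0 T1
  B -> T0 T1 | T1 X3 | T1 X4 | a
  C -> T0 T1 | T1 X5 | a
  T0 -> b
  T1 -> c
  T2 -> a
  X3 -> S C
  X4 -> S T0
  X5 -> S C
  X6 -> A B
  X7 -> T1 T2

CYK fill (cells [i..j] with 0 ≤ i ≤ j ≤ 2 only):
  cell(0,0) c: {T1}  orig:{}
  cell(1,1) c: {T1}  orig:{}
  cell(2,2) a: {B,C,T2}  orig:{B,C}
  cell(0,1) cc: ∅
  cell(1,2) ca: {X7}  orig:{}
  cell(0,2) cca: {S}

Original NTs in T[0,2] deriving "cca": ["S"]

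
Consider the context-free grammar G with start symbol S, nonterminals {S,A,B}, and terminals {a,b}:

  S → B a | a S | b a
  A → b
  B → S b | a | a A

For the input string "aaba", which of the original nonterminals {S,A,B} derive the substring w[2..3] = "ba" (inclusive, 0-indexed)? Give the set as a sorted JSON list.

CNF form of G:
  S -> B T1 | T0 T1 | T1 S
  A -> b
  B -> S T0 | T1 A | a
  T0 -> b
  T1 -> a

Fill CYK table bottom-up — only the sub-triangle for w[2..3]:
  cell(2,2) b: {A,T0}  orig:{A}
  cell(3,3) a: {B,T1}  orig:{B}
  cell(2,3) ba: {S}

Original NTs in T[2,3] deriving "ba": ["S"]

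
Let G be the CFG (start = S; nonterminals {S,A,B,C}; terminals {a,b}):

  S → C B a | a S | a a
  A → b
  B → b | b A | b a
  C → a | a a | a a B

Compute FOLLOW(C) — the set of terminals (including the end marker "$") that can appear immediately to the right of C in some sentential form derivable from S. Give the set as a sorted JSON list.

Compute FIRST by fixpoint:
iter 1:
  A via A→b: +{b}
  B via B→b: +{b}
  C via C→a: +{a}
  S via S→C B a: +{a}
  S: {a}  A: {b}  B: {b}  C: {a}
iter 2: — fixpoint
  S: {a}  A: {b}  B: {b}  C: {a}

FOLLOW sets:
FOLLOW(S) := {$}
[1]
  S→C B a: FOLLOW(C) ⊇ FIRST(B) = {b}; new: +{b}
  S→C B a: FOLLOW(B) ⊇ FIRST(a) = {a}; new: +{a}
  S: {$}  A: {}  B: {a}  C: {b}
[2]
  B→b A: FOLLOW(A) ⊇ FOLLOW(B) ⊇ {a}; new: +{a}
  C→a a B: FOLLOW(B) ⊇ FOLLOW(C) ⊇ {b}; new: +{b}
  S: {$}  A: {a}  B: {a,b}  C: {b}
[3]
  B→b A: FOLLOW(A) ⊇ FOLLOW(B) ⊇ {a,b}; new: +{b}
  S: {$}  A: {a,b}  B: {a,b}  C: {b}
[4] (stable)
  S: {$}  A: {a,b}  B: {a,b}  C: {b}

FOLLOW(C) = ["b"]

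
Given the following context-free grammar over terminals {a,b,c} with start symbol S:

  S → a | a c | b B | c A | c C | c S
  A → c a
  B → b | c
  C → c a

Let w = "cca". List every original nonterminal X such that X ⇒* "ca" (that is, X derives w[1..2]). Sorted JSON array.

CNF form of G:
  S -> T0 A | T0 C | T0 S | T1 T0 | T2 B | a
  A -> T0 T1
  B -> b | c
  C -> T0 T1
  T0 -> c
  T1 -> a
  T2 -> b

CYK table (by increasing span) (cells [i..j] with 1 ≤ i ≤ j ≤ 2 only):
  cell(1,1) c: {B,T0}  orig:{B}
  cell(2,2) a: {S,T1}  orig:{S}
  cell(1,2) ca: {A,C,S}

Original NTs in T[1,2] deriving "ca": ["A", "C", "S"]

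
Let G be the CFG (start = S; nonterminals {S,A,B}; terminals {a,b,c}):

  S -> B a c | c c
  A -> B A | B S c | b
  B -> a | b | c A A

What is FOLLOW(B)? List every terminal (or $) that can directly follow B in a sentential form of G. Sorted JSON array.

FIRST sets, iterate to fixpoint:
iter 1:
  A via A→b: +{b}
  B via B→a: +{a}
  B via B→b: +{b}
  B via B→c A A: +{c}
  S via S→B a c: +{a,b,c}
  FIRST(S)={a,b,c}  FIRST(A)={b}  FIRST(B)={a,b,c}
iter 2:
  A via A→B A: +{a,c}
  FIRST(S)={a,b,c}  FIRST(A)={a,b,c}  FIRST(B)={a,b,c}
iter 3: — fixpoint
  FIRST(S)={a,b,c}  FIRST(A)={a,b,c}  FIRST(B)={a,b,c}

Compute FOLLOW by fixpoint:
initialize: $ ∈ FOLLOW(S)
[1]
  A→B A: FOLLOW(B) ⊇ FIRST(A) = {a,b,c}; new: +{a,b,c}
  A→B S c: FOLLOW(S) ⊇ FIRST(c) = {c}; new: +{c}
  B→c A A: FOLLOW(A) ⊇ FIRST(A) = {a,b,c}; new: +{a,b,c}
  FOLLOW(S)={$,c}  FOLLOW(A)={a,b,c}  FOLLOW(B)={a,b,c}
[2] — fixpoint
  FOLLOW(S)={$,c}  FOLLOW(A)={a,b,c}  FOLLOW(B)={a,b,c}

FOLLOW(B) = ["a", "b", "c"]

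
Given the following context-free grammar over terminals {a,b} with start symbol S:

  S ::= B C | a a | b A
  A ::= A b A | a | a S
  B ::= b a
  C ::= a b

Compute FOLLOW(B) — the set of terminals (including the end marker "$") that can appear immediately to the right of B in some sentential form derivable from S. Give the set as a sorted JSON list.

Compute FIRST by fixpoint:
[1]
  A via A→a: +{a}
  B via B→b a: +{b}
  C via C→a b: +{a}
  S via S→B C: +{b}
  S via S→a a: +{a}
  S: {a,b}  A: {a}  B: {b}  C: {a}
[2] done
  S: {a,b}  A: {a}  B: {b}  C: {a}

Compute FOLLOW by fixpoint:
FOLLOW(S) := {$}
[1]
  A→A b A: FOLLOW(A) ⊇ FIRST(b) = {b}; new: +{b}
  A→a S: FOLLOW(S) ⊇ FOLLOW(A) ⊇ {b}; new: +{b}
  S→B C: FOLLOW(B) ⊇ FIRST(C) = {a}; new: +{a}
  S→B C: FOLLOW(C) ⊇ FOLLOW(S) ⊇ {$,b}; new: +{$,b}
  S→b A: FOLLOW(A) ⊇ FOLLOW(S) ⊇ {$,b}; new: +{$}
  S: {$,b}  A: {$,b}  B: {a}  C: {$,b}
[2] (no change)
  S: {$,b}  A: {$,b}  B: {a}  C: {$,b}

FOLLOW(B) = ["a"]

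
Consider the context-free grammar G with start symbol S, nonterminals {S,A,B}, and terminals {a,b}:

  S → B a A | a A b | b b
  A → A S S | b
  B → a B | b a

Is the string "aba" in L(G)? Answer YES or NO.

Convert to CNF:
  S -> B X3 | T0 X4 | T1 T1
  A -> A X2 | b
  B -> T0 B | T1 T0
  T0 -> a
  T1 -> b
  X2 -> S S
  X3 -> T0 A
  X4 -> A T1

CYK fill:
  [0..0]={T0}  "a"  orig:{}
  [1..1]={A,T1}  "b"  orig:{A}
  [2..2]={T0}  "a"  orig:{}
  [0..1]={X3}  "ab"  orig:{}
  [1..2]={B}  "ba"
  [0..2]={B}  "aba"

S ∉ T[0,2] ⇒ NO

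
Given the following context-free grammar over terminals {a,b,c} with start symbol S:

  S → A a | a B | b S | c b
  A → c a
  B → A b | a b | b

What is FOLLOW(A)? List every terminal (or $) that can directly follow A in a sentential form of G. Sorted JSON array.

Compute FIRST by fixpoint:
pass 1:
  A via A→c a: +{c}
  B via B→A b: +{c}
  B via B→a b: +{a}
  B via B→b: +{b}
  S via S→A a: +{c}
  S via S→a B: +{a}
  S via S→b S: +{b}
  FIRST(S)={a,b,c}  FIRST(A)={c}  FIRST(B)={a,b,c}
pass 2: — fixpoint
  FIRST(S)={a,b,c}  FIRST(A)={c}  FIRST(B)={a,b,c}

FOLLOW iteration:
seed FOLLOW(S) with $
pass 1:
  B→A b: FOLLOW(A) ⊇ FIRST(b) = {b}; new: +{b}
  S→A a: FOLLOW(A) ⊇ FIRST(a) = {a}; new: +{a}
  S→a B: FOLLOW(B) ⊇ FOLLOW(S) ⊇ {$}; new: +{$}
  FOLLOW(S)={$}  FOLLOW(A)={a,b}  FOLLOW(B)={$}
pass 2: — fixpoint
  FOLLOW(S)={$}  FOLLOW(A)={a,b}  FOLLOW(B)={$}

FOLLOW(A) = ["a", "b"]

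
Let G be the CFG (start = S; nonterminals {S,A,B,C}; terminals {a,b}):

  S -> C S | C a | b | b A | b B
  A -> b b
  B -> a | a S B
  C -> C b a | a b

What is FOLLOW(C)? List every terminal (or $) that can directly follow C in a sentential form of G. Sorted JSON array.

Compute FIRST by fixpoint:
iter 1:
  A via A→b b: +{b}
  B via B→a: +{a}
  C via C→a b: +{a}
  S via S→C S: +{a}
  S via S→b: +{b}
  S: {a,b}  A: {b}  B: {a}  C: {a}
iter 2: — fixpoint
  S: {a,b}  A: {b}  B: {a}  C: {a}

FOLLOW sets:
FOLLOW(S) := {$}
[1]
  B→a S B: FOLLOW(S) ⊇ FIRST(B) = {a}; new: +{a}
  C→C b a: FOLLOW(C) ⊇ FIRST(b) = {b}; new: +{b}
  S→C S: FOLLOW(C) ⊇ FIRST(S) = {a,b}; new: +{a}
  S→b A: FOLLOW(A) ⊇ FOLLOW(S) ⊇ {$,a}; new: +{$,a}
  S→b B: FOLLOW(B) ⊇ FOLLOW(S) ⊇ {$,a}; new: +{$,a}
  S: {$,a}  A: {$,a}  B: {$,a}  C: {a,b}
[2] (stable)
  S: {$,a}  A: {$,a}  B: {$,a}  C: {a,b}

FOLLOW(C) = ["a", "b"]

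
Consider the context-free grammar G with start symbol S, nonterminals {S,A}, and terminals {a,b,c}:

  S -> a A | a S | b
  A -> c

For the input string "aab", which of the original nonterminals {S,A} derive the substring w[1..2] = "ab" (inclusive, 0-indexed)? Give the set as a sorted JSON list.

CNF form of G:
  S -> T0 A | T0 S | b
  A -> c
  T0 -> a

CYK fill (cells [i..j] with 1 ≤ i ≤ j ≤ 2 only):
  [1..1]={T0}  "a"  orig:{}
  [2..2]={S}  "b"
  [1..2]={S}  "ab"

Original NTs in T[1,2] deriving "ab": ["S"]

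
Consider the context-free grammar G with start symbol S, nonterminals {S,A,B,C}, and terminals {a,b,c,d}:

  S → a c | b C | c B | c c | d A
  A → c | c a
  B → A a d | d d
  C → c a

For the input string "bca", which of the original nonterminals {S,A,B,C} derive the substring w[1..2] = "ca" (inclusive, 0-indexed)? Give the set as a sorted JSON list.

CNF form of G:
  S -> T0 B | T0 T0 | T1 T0 | T2 A | T3 C
  A -> T0 T1 | c
  B -> A X4 | T2 T2
  C -> T0 T1
  T0 -> c
  T1 -> a
  T2 -> d
  T3 -> b
  X4 -> T1 T2

Fill CYK table bottom-up (cells [i..j] with 1 ≤ i ≤ j ≤ 2 only):
  [1..1]={A,T0}  "c"  orig:{A}
  [2..2]={T1}  "a"  orig:{}
  [1..2]={A,C}  "ca"

Original NTs in T[1,2] deriving "ca": ["A", "C"]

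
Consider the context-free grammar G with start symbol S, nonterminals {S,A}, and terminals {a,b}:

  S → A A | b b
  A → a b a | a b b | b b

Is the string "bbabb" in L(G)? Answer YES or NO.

CNF form of G:
  S -> A A | T1 T1
  A -> T0 X2 | T0 X3 | T1 T1
  T0 -> a
  T1 -> b
  X2 -> T1 T0
  X3 -> T1 T1

CYK fill:
  T[0,0] 'b' = {T1}  orig:{}
  T[1,1] 'b' = {T1}  orig:{}
  T[2,2] 'a' = {T0}  orig:{}
  T[3,3] 'b' = {T1}  orig:{}
  T[4,4] 'b' = {T1}  orig:{}
  T[0,1] 'bb' = {A,S,X3}  orig:{A,S}
  T[1,2] 'ba' = {X2}  orig:{}
  T[2,3] 'ab' = ∅
  T[3,4] 'bb' = {A,S,X3}  orig:{A,S}
  T[0,2] 'bba' = ∅
  T[1,3] 'bab' = ∅
  T[2,4] 'abb' = {A}
  T[0,3] 'bbab' = ∅
  T[1,4] 'babb' = ∅
  T[0,4] 'bbabb' = {S}

S ∈ T[0,4] ⇒ YES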